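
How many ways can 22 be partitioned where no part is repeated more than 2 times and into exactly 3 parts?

A partial list (first 12 by largest part):
1 + 1 + 20
1 + 2 + 19
1 + 3 + 18
2 + 2 + 18
1 + 4 + 17
2 + 3 + 17
1 + 5 + 16
2 + 4 + 16
3 + 3 + 16
1 + 6 + 15
2 + 5 + 15
3 + 4 + 15
…and 28 more, for 40 total.

40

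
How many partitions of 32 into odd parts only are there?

390

Enumerating by decreasing first part gives 390 partitions in all.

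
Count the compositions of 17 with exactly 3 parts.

120

By stars and bars with positive parts, the count is C(16,2) = 120.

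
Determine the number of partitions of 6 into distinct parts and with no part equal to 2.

2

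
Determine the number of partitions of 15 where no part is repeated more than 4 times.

127

Direct enumeration gives 127 partitions.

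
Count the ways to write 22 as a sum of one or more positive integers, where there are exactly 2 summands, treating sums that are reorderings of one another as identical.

11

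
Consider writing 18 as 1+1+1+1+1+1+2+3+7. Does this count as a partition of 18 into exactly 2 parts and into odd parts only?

No

The parts sum to 18, and the condition 'there are exactly 2 summands' is violated.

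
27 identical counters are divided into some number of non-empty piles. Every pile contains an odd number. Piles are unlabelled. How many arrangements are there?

Counting exhaustively, 192 partitions satisfy the conditions.

192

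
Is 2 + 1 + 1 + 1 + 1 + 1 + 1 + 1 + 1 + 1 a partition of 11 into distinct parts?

No

The parts sum to 11, and the condition 'all summands are distinct' is violated.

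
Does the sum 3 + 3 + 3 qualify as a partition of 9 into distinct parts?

The parts sum to 9, and the condition 'all summands are distinct' is violated.

No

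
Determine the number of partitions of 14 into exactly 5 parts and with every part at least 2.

The partitions of 14 that satisfy the conditions:
6, 2, 2, 2, 2
5, 3, 2, 2, 2
4, 4, 2, 2, 2
4, 3, 3, 2, 2
3, 3, 3, 3, 2
That's 5 in total.

5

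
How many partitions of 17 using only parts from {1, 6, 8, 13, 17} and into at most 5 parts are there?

4

The partitions of 17 that satisfy the conditions:
17
13, 1, 1, 1, 1
8, 8, 1
8, 6, 1, 1, 1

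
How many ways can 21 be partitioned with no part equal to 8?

A full systematic count gives 691.

691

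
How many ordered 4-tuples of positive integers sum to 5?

4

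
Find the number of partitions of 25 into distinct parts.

142

Direct enumeration gives 142 partitions.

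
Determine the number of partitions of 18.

385

There are 385 such partitions.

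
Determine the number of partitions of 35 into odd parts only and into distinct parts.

29

There are too many to list fully; the first 12 (by largest part) are:
35
1, 3, 31
1, 5, 29
1, 7, 27
3, 5, 27
1, 9, 25
3, 7, 25
1, 11, 23
3, 9, 23
5, 7, 23
1, 13, 21
3, 11, 21
…and 17 more, for 29 total.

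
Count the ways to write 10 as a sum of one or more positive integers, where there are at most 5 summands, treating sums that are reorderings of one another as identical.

There are too many to list fully; the first 12 (by largest part) are:
10
9, 1
8, 2
8, 1, 1
7, 3
7, 2, 1
7, 1, 1, 1
6, 4
6, 3, 1
6, 2, 2
6, 2, 1, 1
6, 1, 1, 1, 1
…and 18 more, for 30 total.

30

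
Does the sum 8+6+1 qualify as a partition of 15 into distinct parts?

Yes

The parts sum to 15, and the condition 'all summands are distinct' holds.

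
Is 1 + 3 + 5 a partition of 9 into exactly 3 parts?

Yes

The parts sum to 9, and the condition 'there are exactly 3 summands' holds.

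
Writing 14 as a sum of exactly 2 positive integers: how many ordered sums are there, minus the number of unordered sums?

Ordered (compositions into 2 parts): C(13,1) = 13.
Unordered (partitions into 2 parts): 7.
Difference: 13 − 7 = 6.

6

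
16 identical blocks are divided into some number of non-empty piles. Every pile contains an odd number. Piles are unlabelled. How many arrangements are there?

A partial list (first 12 by largest part):
15,1
13,3
13,1,1,1
11,5
11,3,1,1
11,1,1,1,1,1
9,7
9,5,1,1
9,3,3,1
9,3,1,1,1,1
9,1,1,1,1,1,1,1
7,7,1,1
…and 20 more, for 32 total.

32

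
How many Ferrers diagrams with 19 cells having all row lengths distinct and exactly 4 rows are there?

18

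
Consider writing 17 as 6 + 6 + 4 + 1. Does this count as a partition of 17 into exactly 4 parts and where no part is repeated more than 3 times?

The parts sum to 17, and the condition 'there are exactly 4 summands' holds; the condition 'no summand is used more than 3 times' holds.

Yes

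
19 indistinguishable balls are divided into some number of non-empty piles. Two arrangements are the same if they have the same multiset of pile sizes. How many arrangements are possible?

490

There are 490 such partitions.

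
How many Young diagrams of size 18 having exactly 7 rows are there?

49

A partial list (first 12 by largest part):
12,1,1,1,1,1,1
11,2,1,1,1,1,1
10,3,1,1,1,1,1
10,2,2,1,1,1,1
9,4,1,1,1,1,1
9,3,2,1,1,1,1
9,2,2,2,1,1,1
8,5,1,1,1,1,1
8,4,2,1,1,1,1
8,3,3,1,1,1,1
8,3,2,2,1,1,1
8,2,2,2,2,1,1
…and 37 more, for 49 total.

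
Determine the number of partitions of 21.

A full systematic count gives 792.

792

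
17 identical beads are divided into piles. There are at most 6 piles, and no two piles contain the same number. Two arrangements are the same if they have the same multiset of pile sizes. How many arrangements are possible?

There are too many to list fully; the first 12 (by largest part) are:
17
16 + 1
15 + 2
14 + 3
14 + 2 + 1
13 + 4
13 + 3 + 1
12 + 5
12 + 4 + 1
12 + 3 + 2
11 + 6
11 + 5 + 1
…and 26 more, for 38 total.

38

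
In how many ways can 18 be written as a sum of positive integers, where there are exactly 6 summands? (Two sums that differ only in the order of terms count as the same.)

There are too many to list fully; the first 12 (by largest part) are:
13, 1, 1, 1, 1, 1
12, 2, 1, 1, 1, 1
11, 3, 1, 1, 1, 1
11, 2, 2, 1, 1, 1
10, 4, 1, 1, 1, 1
10, 3, 2, 1, 1, 1
10, 2, 2, 2, 1, 1
9, 5, 1, 1, 1, 1
9, 4, 2, 1, 1, 1
9, 3, 3, 1, 1, 1
9, 3, 2, 2, 1, 1
9, 2, 2, 2, 2, 1
…and 46 more, for 58 total.

58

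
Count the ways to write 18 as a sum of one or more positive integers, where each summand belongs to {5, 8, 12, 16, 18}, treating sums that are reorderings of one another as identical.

2

They are:
18
8,5,5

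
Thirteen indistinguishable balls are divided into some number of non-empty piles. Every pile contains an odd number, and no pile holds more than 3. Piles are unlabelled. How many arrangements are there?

Listing the qualifying partitions of 13:
3,3,3,3,1
3,3,3,1,1,1,1
3,3,1,1,1,1,1,1,1
3,1,1,1,1,1,1,1,1,1,1
1,1,1,1,1,1,1,1,1,1,1,1,1

5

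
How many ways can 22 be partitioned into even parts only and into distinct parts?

The partitions of 22 that satisfy the conditions:
22
2+20
4+18
6+16
2+4+16
8+14
2+6+14
10+12
2+8+12
4+6+12
4+8+10
2+4+6+10

12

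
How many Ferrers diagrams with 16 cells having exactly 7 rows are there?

A partial list (first 12 by largest part):
1 + 1 + 1 + 1 + 1 + 1 + 10
1 + 1 + 1 + 1 + 1 + 2 + 9
1 + 1 + 1 + 1 + 1 + 3 + 8
1 + 1 + 1 + 1 + 2 + 2 + 8
1 + 1 + 1 + 1 + 1 + 4 + 7
1 + 1 + 1 + 1 + 2 + 3 + 7
1 + 1 + 1 + 2 + 2 + 2 + 7
1 + 1 + 1 + 1 + 1 + 5 + 6
1 + 1 + 1 + 1 + 2 + 4 + 6
1 + 1 + 1 + 1 + 3 + 3 + 6
1 + 1 + 1 + 2 + 2 + 3 + 6
1 + 1 + 2 + 2 + 2 + 2 + 6
…and 16 more, for 28 total.

28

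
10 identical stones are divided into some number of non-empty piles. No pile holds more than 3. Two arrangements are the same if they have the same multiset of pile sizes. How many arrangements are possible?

Listing the qualifying partitions of 10:
3+3+3+1
3+3+2+2
3+3+2+1+1
3+3+1+1+1+1
3+2+2+2+1
3+2+2+1+1+1
3+2+1+1+1+1+1
3+1+1+1+1+1+1+1
2+2+2+2+2
2+2+2+2+1+1
2+2+2+1+1+1+1
2+2+1+1+1+1+1+1
2+1+1+1+1+1+1+1+1
1+1+1+1+1+1+1+1+1+1
Counting gives 14.

14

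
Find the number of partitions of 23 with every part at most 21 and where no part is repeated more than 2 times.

353

There are 353 such partitions.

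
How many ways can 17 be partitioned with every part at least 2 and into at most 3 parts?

Enumerating:
17
15 + 2
14 + 3
13 + 4
13 + 2 + 2
12 + 5
12 + 3 + 2
11 + 6
11 + 4 + 2
11 + 3 + 3
10 + 7
10 + 5 + 2
10 + 4 + 3
9 + 8
9 + 6 + 2
9 + 5 + 3
9 + 4 + 4
8 + 7 + 2
8 + 6 + 3
8 + 5 + 4
7 + 7 + 3
7 + 6 + 4
7 + 5 + 5
6 + 6 + 5
That's 24 in total.

24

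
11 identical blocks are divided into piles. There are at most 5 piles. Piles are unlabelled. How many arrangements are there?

A partial list (first 12 by largest part):
11
10,1
9,2
9,1,1
8,3
8,2,1
8,1,1,1
7,4
7,3,1
7,2,2
7,2,1,1
7,1,1,1,1
…and 25 more, for 37 total.

37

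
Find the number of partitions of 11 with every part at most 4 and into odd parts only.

4

The partitions of 11 that satisfy the conditions:
3 + 3 + 3 + 1 + 1
3 + 3 + 1 + 1 + 1 + 1 + 1
3 + 1 + 1 + 1 + 1 + 1 + 1 + 1 + 1
1 + 1 + 1 + 1 + 1 + 1 + 1 + 1 + 1 + 1 + 1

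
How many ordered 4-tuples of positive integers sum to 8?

Equivalently, choose which 3 of the 7 gaps become plus signs: C(7,3) = 35.

35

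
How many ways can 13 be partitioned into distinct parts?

18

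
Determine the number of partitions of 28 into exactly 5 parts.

291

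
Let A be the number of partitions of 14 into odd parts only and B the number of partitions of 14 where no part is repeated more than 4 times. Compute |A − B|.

78

Partitions of 14 into odd parts only: 22.
Partitions of 14 where no part is repeated more than 4 times: 100.
|22 − 100| = 78.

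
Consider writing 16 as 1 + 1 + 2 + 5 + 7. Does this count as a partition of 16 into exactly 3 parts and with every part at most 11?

The parts sum to 16, and the condition 'there are exactly 3 summands' is violated.

No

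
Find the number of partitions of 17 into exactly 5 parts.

47

A partial list (first 12 by largest part):
13, 1, 1, 1, 1
12, 2, 1, 1, 1
11, 3, 1, 1, 1
11, 2, 2, 1, 1
10, 4, 1, 1, 1
10, 3, 2, 1, 1
10, 2, 2, 2, 1
9, 5, 1, 1, 1
9, 4, 2, 1, 1
9, 3, 3, 1, 1
9, 3, 2, 2, 1
9, 2, 2, 2, 2
…and 35 more, for 47 total.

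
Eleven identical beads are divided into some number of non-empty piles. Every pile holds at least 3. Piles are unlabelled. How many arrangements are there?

6

Enumerating:
11
8,3
7,4
6,5
5,3,3
4,4,3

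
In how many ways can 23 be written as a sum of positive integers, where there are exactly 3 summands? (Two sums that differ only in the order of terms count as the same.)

44

There are too many to list fully; the first 12 (by largest part) are:
21+1+1
20+2+1
19+3+1
19+2+2
18+4+1
18+3+2
17+5+1
17+4+2
17+3+3
16+6+1
16+5+2
16+4+3
…and 32 more, for 44 total.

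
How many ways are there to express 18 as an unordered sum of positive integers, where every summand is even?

30

A partial list (first 12 by largest part):
18
16+2
14+4
14+2+2
12+6
12+4+2
12+2+2+2
10+8
10+6+2
10+4+4
10+4+2+2
10+2+2+2+2
…and 18 more, for 30 total.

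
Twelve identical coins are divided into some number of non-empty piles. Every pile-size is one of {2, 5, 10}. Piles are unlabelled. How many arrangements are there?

Enumerating:
2+10
2+5+5
2+2+2+2+2+2
That's 3 in total.

3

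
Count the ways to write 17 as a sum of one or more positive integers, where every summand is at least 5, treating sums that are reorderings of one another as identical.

7

The partitions of 17 that satisfy the conditions:
17
5 + 12
6 + 11
7 + 10
8 + 9
5 + 5 + 7
5 + 6 + 6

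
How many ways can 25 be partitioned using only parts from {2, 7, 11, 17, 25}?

Listing the qualifying partitions of 25:
25
17, 2, 2, 2, 2
11, 7, 7
11, 2, 2, 2, 2, 2, 2, 2
7, 7, 7, 2, 2
7, 2, 2, 2, 2, 2, 2, 2, 2, 2
Counting gives 6.

6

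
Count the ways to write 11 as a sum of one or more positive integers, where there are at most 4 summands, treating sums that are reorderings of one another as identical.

27

A partial list (first 12 by largest part):
11
1+10
2+9
1+1+9
3+8
1+2+8
1+1+1+8
4+7
1+3+7
2+2+7
1+1+2+7
5+6
…and 15 more, for 27 total.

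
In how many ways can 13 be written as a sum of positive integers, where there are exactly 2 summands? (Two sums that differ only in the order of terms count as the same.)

Enumerating:
12,1
11,2
10,3
9,4
8,5
7,6
That's 6 in total.

6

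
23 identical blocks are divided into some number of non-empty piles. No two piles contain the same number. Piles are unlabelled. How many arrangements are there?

104

Counting exhaustively, 104 partitions satisfy the conditions.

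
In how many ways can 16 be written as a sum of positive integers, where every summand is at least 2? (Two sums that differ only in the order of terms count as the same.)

A partial list (first 12 by largest part):
16
2+14
3+13
4+12
2+2+12
5+11
2+3+11
6+10
2+4+10
3+3+10
2+2+2+10
7+9
…and 43 more, for 55 total.

55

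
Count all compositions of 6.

The number of compositions of n is 2^(n−1); here 2^5 = 32.

32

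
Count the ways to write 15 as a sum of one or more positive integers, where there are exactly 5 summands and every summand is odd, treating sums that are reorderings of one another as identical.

7

Enumerating:
11 + 1 + 1 + 1 + 1
9 + 3 + 1 + 1 + 1
7 + 5 + 1 + 1 + 1
7 + 3 + 3 + 1 + 1
5 + 5 + 3 + 1 + 1
5 + 3 + 3 + 3 + 1
3 + 3 + 3 + 3 + 3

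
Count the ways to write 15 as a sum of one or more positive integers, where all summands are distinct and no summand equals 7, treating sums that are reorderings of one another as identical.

22

The partitions of 15 that satisfy the conditions:
15
14+1
13+2
12+3
12+2+1
11+4
11+3+1
10+5
10+4+1
10+3+2
9+6
9+5+1
9+4+2
9+3+2+1
8+6+1
8+5+2
8+4+3
8+4+2+1
6+5+4
6+5+3+1
6+4+3+2
5+4+3+2+1
Counting gives 22.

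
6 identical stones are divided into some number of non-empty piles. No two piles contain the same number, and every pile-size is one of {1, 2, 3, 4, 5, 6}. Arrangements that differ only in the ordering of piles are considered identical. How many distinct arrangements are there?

4

They are:
6
5, 1
4, 2
3, 2, 1
Counting gives 4.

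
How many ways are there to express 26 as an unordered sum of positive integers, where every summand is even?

101

A full systematic count gives 101.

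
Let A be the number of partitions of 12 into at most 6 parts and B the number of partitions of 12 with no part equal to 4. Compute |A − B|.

3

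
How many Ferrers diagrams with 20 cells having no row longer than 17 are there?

Counting exhaustively, 623 partitions satisfy the conditions.

623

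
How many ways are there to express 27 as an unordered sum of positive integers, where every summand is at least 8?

10

Listing the qualifying partitions of 27:
27
19 + 8
18 + 9
17 + 10
16 + 11
15 + 12
14 + 13
11 + 8 + 8
10 + 9 + 8
9 + 9 + 9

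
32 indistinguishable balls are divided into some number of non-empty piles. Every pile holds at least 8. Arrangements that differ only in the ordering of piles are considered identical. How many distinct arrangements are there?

21

They are:
32
24,8
23,9
22,10
21,11
20,12
19,13
18,14
17,15
16,16
16,8,8
15,9,8
14,10,8
14,9,9
13,11,8
13,10,9
12,12,8
12,11,9
12,10,10
11,11,10
8,8,8,8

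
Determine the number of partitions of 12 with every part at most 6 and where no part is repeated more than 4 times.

There are too many to list fully; the first 12 (by largest part) are:
6 + 6
1 + 5 + 6
2 + 4 + 6
1 + 1 + 4 + 6
3 + 3 + 6
1 + 2 + 3 + 6
1 + 1 + 1 + 3 + 6
2 + 2 + 2 + 6
1 + 1 + 2 + 2 + 6
1 + 1 + 1 + 1 + 2 + 6
2 + 5 + 5
1 + 1 + 5 + 5
…and 30 more, for 42 total.

42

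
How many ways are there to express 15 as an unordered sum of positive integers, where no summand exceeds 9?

There are 157 such partitions.

157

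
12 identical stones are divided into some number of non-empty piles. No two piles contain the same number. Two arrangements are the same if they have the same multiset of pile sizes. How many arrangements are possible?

They are:
12
11, 1
10, 2
9, 3
9, 2, 1
8, 4
8, 3, 1
7, 5
7, 4, 1
7, 3, 2
6, 5, 1
6, 4, 2
6, 3, 2, 1
5, 4, 3
5, 4, 2, 1

15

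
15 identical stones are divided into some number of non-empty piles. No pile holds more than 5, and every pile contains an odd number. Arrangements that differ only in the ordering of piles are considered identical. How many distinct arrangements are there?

The partitions of 15 that satisfy the conditions:
5+5+5
1+1+3+5+5
1+1+1+1+1+5+5
1+3+3+3+5
1+1+1+1+3+3+5
1+1+1+1+1+1+1+3+5
1+1+1+1+1+1+1+1+1+1+5
3+3+3+3+3
1+1+1+3+3+3+3
1+1+1+1+1+1+3+3+3
1+1+1+1+1+1+1+1+1+3+3
1+1+1+1+1+1+1+1+1+1+1+1+3
1+1+1+1+1+1+1+1+1+1+1+1+1+1+1
That's 13 in total.

13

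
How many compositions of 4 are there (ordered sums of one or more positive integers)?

8

There are 3 gaps and each independently is a cut or not, giving 2^3 = 8.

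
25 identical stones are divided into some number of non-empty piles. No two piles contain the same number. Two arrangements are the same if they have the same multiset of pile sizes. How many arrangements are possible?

142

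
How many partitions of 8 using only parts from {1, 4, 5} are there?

4

They are:
5,1,1,1
4,4
4,1,1,1,1
1,1,1,1,1,1,1,1
That's 4 in total.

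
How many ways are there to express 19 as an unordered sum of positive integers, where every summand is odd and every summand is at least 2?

The partitions of 19 that satisfy the conditions:
19
13,3,3
11,5,3
9,7,3
9,5,5
7,7,5
7,3,3,3,3
5,5,3,3,3
Counting gives 8.

8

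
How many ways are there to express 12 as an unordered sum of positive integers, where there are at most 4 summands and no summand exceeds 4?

They are:
4, 4, 4
4, 4, 3, 1
4, 4, 2, 2
4, 3, 3, 2
3, 3, 3, 3
Counting gives 5.

5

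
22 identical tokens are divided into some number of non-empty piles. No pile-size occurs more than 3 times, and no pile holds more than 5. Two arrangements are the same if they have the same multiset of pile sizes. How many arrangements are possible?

46

A partial list (first 12 by largest part):
5 + 5 + 5 + 4 + 3
5 + 5 + 5 + 4 + 2 + 1
5 + 5 + 5 + 4 + 1 + 1 + 1
5 + 5 + 5 + 3 + 3 + 1
5 + 5 + 5 + 3 + 2 + 2
5 + 5 + 5 + 3 + 2 + 1 + 1
5 + 5 + 5 + 2 + 2 + 2 + 1
5 + 5 + 5 + 2 + 2 + 1 + 1 + 1
5 + 5 + 4 + 4 + 4
5 + 5 + 4 + 4 + 3 + 1
5 + 5 + 4 + 4 + 2 + 2
5 + 5 + 4 + 4 + 2 + 1 + 1
…and 34 more, for 46 total.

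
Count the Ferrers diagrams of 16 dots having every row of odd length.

A partial list (first 12 by largest part):
15+1
13+3
13+1+1+1
11+5
11+3+1+1
11+1+1+1+1+1
9+7
9+5+1+1
9+3+3+1
9+3+1+1+1+1
9+1+1+1+1+1+1+1
7+7+1+1
…and 20 more, for 32 total.

32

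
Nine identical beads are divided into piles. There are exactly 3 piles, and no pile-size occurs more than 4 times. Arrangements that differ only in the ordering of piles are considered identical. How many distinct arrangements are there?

They are:
7+1+1
6+2+1
5+3+1
5+2+2
4+4+1
4+3+2
3+3+3

7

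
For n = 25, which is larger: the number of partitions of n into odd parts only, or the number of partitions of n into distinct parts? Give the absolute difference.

0

Partitions of 25 into odd parts only: 142.
Partitions of 25 into distinct parts: 142.
|142 − 142| = 0.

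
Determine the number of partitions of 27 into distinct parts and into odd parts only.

14

The partitions of 27 that satisfy the conditions:
27
23, 3, 1
21, 5, 1
19, 7, 1
19, 5, 3
17, 9, 1
17, 7, 3
15, 11, 1
15, 9, 3
15, 7, 5
13, 11, 3
13, 9, 5
11, 9, 7
11, 7, 5, 3, 1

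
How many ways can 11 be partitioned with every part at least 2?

14

They are:
11
9,2
8,3
7,4
7,2,2
6,5
6,3,2
5,4,2
5,3,3
5,2,2,2
4,4,3
4,3,2,2
3,3,3,2
3,2,2,2,2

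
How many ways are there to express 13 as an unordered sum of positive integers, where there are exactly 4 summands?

18

The partitions of 13 that satisfy the conditions:
10, 1, 1, 1
9, 2, 1, 1
8, 3, 1, 1
8, 2, 2, 1
7, 4, 1, 1
7, 3, 2, 1
7, 2, 2, 2
6, 5, 1, 1
6, 4, 2, 1
6, 3, 3, 1
6, 3, 2, 2
5, 5, 2, 1
5, 4, 3, 1
5, 4, 2, 2
5, 3, 3, 2
4, 4, 4, 1
4, 4, 3, 2
4, 3, 3, 3
That's 18 in total.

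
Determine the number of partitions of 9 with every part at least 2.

The partitions of 9 that satisfy the conditions:
9
7 + 2
6 + 3
5 + 4
5 + 2 + 2
4 + 3 + 2
3 + 3 + 3
3 + 2 + 2 + 2

8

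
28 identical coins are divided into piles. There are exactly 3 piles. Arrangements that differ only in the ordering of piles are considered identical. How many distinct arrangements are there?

A partial list (first 12 by largest part):
26+1+1
25+2+1
24+3+1
24+2+2
23+4+1
23+3+2
22+5+1
22+4+2
22+3+3
21+6+1
21+5+2
21+4+3
…and 53 more, for 65 total.

65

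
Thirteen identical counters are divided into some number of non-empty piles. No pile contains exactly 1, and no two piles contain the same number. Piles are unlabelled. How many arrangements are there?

10

They are:
13
11+2
10+3
9+4
8+5
8+3+2
7+6
7+4+2
6+5+2
6+4+3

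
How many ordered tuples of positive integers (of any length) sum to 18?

Each of the 17 gaps between 18 units is either a break or not: 2^17 = 131072.

131072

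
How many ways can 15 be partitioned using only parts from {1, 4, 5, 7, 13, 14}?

17

Listing the qualifying partitions of 15:
1, 14
1, 1, 13
1, 7, 7
1, 1, 1, 5, 7
4, 4, 7
1, 1, 1, 1, 4, 7
1, 1, 1, 1, 1, 1, 1, 1, 7
5, 5, 5
1, 4, 5, 5
1, 1, 1, 1, 1, 5, 5
1, 1, 4, 4, 5
1, 1, 1, 1, 1, 1, 4, 5
1, 1, 1, 1, 1, 1, 1, 1, 1, 1, 5
1, 1, 1, 4, 4, 4
1, 1, 1, 1, 1, 1, 1, 4, 4
1, 1, 1, 1, 1, 1, 1, 1, 1, 1, 1, 4
1, 1, 1, 1, 1, 1, 1, 1, 1, 1, 1, 1, 1, 1, 1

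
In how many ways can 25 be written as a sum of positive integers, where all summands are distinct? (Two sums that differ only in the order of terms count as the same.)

142

Enumerating by decreasing first part gives 142 partitions in all.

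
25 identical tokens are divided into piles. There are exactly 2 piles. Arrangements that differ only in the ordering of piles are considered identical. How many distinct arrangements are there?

Listing the qualifying partitions of 25:
24,1
23,2
22,3
21,4
20,5
19,6
18,7
17,8
16,9
15,10
14,11
13,12
That's 12 in total.

12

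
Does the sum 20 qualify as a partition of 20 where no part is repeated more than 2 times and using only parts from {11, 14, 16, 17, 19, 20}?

The parts sum to 20, and the condition 'no summand is used more than 2 times' holds; the condition 'each summand belongs to {11, 14, 16, 17, 19, 20}' holds.

Yes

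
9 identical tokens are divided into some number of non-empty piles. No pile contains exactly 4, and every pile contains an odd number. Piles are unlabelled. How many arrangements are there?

8

The partitions of 9 that satisfy the conditions:
9
1 + 1 + 7
1 + 3 + 5
1 + 1 + 1 + 1 + 5
3 + 3 + 3
1 + 1 + 1 + 3 + 3
1 + 1 + 1 + 1 + 1 + 1 + 3
1 + 1 + 1 + 1 + 1 + 1 + 1 + 1 + 1
That's 8 in total.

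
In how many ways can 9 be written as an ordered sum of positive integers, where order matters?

The number of compositions of n is 2^(n−1); here 2^8 = 256.

256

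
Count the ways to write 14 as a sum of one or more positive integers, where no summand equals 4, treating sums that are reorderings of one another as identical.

93

A full systematic count gives 93.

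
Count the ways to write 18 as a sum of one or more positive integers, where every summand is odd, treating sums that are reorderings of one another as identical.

46

There are too many to list fully; the first 12 (by largest part) are:
17+1
15+3
15+1+1+1
13+5
13+3+1+1
13+1+1+1+1+1
11+7
11+5+1+1
11+3+3+1
11+3+1+1+1+1
11+1+1+1+1+1+1+1
9+9
…and 34 more, for 46 total.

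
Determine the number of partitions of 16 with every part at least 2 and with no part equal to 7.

There are too many to list fully; the first 12 (by largest part) are:
16
14+2
13+3
12+4
12+2+2
11+5
11+3+2
10+6
10+4+2
10+3+3
10+2+2+2
9+5+2
…and 35 more, for 47 total.

47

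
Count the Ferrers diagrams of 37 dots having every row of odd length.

760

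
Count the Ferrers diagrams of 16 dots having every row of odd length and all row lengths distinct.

5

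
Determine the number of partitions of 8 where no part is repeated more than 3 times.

The partitions of 8 that satisfy the conditions:
8
7,1
6,2
6,1,1
5,3
5,2,1
5,1,1,1
4,4
4,3,1
4,2,2
4,2,1,1
3,3,2
3,3,1,1
3,2,2,1
3,2,1,1,1
2,2,2,1,1
That's 16 in total.

16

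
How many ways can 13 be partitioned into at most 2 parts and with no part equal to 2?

Listing the qualifying partitions of 13:
13
12,1
10,3
9,4
8,5
7,6
That's 6 in total.

6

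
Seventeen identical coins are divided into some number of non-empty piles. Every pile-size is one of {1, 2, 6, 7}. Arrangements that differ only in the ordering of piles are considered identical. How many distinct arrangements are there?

29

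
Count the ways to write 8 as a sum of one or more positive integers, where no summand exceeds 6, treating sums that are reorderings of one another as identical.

20

Listing the qualifying partitions of 8:
6+2
6+1+1
5+3
5+2+1
5+1+1+1
4+4
4+3+1
4+2+2
4+2+1+1
4+1+1+1+1
3+3+2
3+3+1+1
3+2+2+1
3+2+1+1+1
3+1+1+1+1+1
2+2+2+2
2+2+2+1+1
2+2+1+1+1+1
2+1+1+1+1+1+1
1+1+1+1+1+1+1+1
Counting gives 20.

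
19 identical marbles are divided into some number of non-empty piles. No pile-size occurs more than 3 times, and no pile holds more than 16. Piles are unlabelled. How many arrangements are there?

254

Direct enumeration gives 254 partitions.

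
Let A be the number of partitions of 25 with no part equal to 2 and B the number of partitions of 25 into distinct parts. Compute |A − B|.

561

Partitions of 25 with no part equal to 2: 703.
Partitions of 25 into distinct parts: 142.
|703 − 142| = 561.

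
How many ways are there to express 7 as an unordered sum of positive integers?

15

Listing the qualifying partitions of 7:
7
1+6
2+5
1+1+5
3+4
1+2+4
1+1+1+4
1+3+3
2+2+3
1+1+2+3
1+1+1+1+3
1+2+2+2
1+1+1+2+2
1+1+1+1+1+2
1+1+1+1+1+1+1
That's 15 in total.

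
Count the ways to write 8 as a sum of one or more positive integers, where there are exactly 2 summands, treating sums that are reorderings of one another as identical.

Listing the qualifying partitions of 8:
1,7
2,6
3,5
4,4
Counting gives 4.

4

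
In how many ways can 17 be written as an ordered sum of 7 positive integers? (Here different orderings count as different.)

8008

Equivalently, choose which 6 of the 16 gaps become plus signs: C(16,6) = 8008.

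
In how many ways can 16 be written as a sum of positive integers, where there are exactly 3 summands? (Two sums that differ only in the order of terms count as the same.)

21

The partitions of 16 that satisfy the conditions:
14+1+1
13+2+1
12+3+1
12+2+2
11+4+1
11+3+2
10+5+1
10+4+2
10+3+3
9+6+1
9+5+2
9+4+3
8+7+1
8+6+2
8+5+3
8+4+4
7+7+2
7+6+3
7+5+4
6+6+4
6+5+5
Counting gives 21.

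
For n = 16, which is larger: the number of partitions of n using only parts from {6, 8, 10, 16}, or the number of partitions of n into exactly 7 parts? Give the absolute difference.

Partitions of 16 using only parts from {6, 8, 10, 16}: 3.
Partitions of 16 into exactly 7 parts: 28.
|3 − 28| = 25.

25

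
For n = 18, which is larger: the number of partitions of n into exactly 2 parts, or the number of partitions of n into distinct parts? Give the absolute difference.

37

Partitions of 18 into exactly 2 parts: 9.
Partitions of 18 into distinct parts: 46.
|9 − 46| = 37.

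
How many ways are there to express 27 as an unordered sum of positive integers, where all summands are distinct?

192

There are 192 such partitions.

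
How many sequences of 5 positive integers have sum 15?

1001

By stars and bars with positive parts, the count is C(14,4) = 1001.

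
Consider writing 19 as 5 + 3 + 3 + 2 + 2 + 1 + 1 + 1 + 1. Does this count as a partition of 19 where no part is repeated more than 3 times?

The parts sum to 19, and the condition 'no summand is used more than 3 times' is violated.

No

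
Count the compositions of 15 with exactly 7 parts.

Equivalently, choose which 6 of the 14 gaps become plus signs: C(14,6) = 3003.

3003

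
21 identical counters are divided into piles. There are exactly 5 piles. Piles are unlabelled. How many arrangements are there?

Enumerating by decreasing first part gives 101 partitions in all.

101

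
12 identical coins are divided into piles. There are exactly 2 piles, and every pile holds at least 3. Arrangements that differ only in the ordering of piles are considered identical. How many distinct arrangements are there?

The partitions of 12 that satisfy the conditions:
9, 3
8, 4
7, 5
6, 6
Counting gives 4.

4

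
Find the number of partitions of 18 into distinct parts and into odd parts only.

5

Enumerating:
1,17
3,15
5,13
7,11
1,3,5,9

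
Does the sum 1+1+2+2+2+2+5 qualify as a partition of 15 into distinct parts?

The parts sum to 15, and the condition 'all summands are distinct' is violated.

No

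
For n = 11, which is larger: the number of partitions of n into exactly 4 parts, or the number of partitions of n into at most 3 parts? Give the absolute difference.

Partitions of 11 into exactly 4 parts: 11.
Partitions of 11 into at most 3 parts: 16.
|11 − 16| = 5.

5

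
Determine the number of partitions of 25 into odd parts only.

142

A full systematic count gives 142.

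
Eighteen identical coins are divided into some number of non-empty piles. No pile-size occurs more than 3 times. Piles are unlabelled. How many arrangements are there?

208

Counting exhaustively, 208 partitions satisfy the conditions.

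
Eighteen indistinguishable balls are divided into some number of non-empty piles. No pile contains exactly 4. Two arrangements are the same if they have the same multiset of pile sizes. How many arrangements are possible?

250

Counting exhaustively, 250 partitions satisfy the conditions.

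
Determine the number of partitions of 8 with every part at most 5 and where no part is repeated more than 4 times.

They are:
5, 3
5, 2, 1
5, 1, 1, 1
4, 4
4, 3, 1
4, 2, 2
4, 2, 1, 1
4, 1, 1, 1, 1
3, 3, 2
3, 3, 1, 1
3, 2, 2, 1
3, 2, 1, 1, 1
2, 2, 2, 2
2, 2, 2, 1, 1
2, 2, 1, 1, 1, 1

15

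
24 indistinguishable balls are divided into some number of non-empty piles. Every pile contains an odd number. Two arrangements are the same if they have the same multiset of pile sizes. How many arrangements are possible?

122

Direct enumeration gives 122 partitions.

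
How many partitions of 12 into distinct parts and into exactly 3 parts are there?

Listing the qualifying partitions of 12:
9,2,1
8,3,1
7,4,1
7,3,2
6,5,1
6,4,2
5,4,3
Counting gives 7.

7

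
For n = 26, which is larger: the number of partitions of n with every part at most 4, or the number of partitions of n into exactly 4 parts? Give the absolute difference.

70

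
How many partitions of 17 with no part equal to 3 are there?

Direct enumeration gives 162 partitions.

162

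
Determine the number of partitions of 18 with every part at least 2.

A full systematic count gives 88.

88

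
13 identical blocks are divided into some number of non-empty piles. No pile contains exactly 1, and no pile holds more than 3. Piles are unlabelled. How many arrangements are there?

2

The partitions of 13 that satisfy the conditions:
3 + 3 + 3 + 2 + 2
3 + 2 + 2 + 2 + 2 + 2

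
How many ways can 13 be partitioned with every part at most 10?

Direct enumeration gives 97 partitions.

97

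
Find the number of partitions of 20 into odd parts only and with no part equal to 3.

A partial list (first 12 by largest part):
19, 1
17, 1, 1, 1
15, 5
15, 1, 1, 1, 1, 1
13, 7
13, 5, 1, 1
13, 1, 1, 1, 1, 1, 1, 1
11, 9
11, 7, 1, 1
11, 5, 1, 1, 1, 1
11, 1, 1, 1, 1, 1, 1, 1, 1, 1
9, 9, 1, 1
…and 14 more, for 26 total.

26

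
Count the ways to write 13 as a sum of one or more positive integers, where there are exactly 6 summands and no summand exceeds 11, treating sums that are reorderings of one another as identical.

Listing the qualifying partitions of 13:
8 + 1 + 1 + 1 + 1 + 1
7 + 2 + 1 + 1 + 1 + 1
6 + 3 + 1 + 1 + 1 + 1
6 + 2 + 2 + 1 + 1 + 1
5 + 4 + 1 + 1 + 1 + 1
5 + 3 + 2 + 1 + 1 + 1
5 + 2 + 2 + 2 + 1 + 1
4 + 4 + 2 + 1 + 1 + 1
4 + 3 + 3 + 1 + 1 + 1
4 + 3 + 2 + 2 + 1 + 1
4 + 2 + 2 + 2 + 2 + 1
3 + 3 + 3 + 2 + 1 + 1
3 + 3 + 2 + 2 + 2 + 1
3 + 2 + 2 + 2 + 2 + 2

14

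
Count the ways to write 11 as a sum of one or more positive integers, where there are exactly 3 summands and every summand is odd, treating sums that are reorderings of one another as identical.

4

The partitions of 11 that satisfy the conditions:
1,1,9
1,3,7
1,5,5
3,3,5
Counting gives 4.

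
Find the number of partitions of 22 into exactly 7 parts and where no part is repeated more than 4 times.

113

Counting exhaustively, 113 partitions satisfy the conditions.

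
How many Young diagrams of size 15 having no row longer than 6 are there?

There are 110 such partitions.

110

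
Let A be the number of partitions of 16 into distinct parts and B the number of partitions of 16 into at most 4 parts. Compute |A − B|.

32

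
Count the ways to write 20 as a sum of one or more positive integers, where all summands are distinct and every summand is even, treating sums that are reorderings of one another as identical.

10

Listing the qualifying partitions of 20:
20
18 + 2
16 + 4
14 + 6
14 + 4 + 2
12 + 8
12 + 6 + 2
10 + 8 + 2
10 + 6 + 4
8 + 6 + 4 + 2
That's 10 in total.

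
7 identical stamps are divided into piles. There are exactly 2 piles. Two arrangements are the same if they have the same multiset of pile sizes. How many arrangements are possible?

The partitions of 7 that satisfy the conditions:
6,1
5,2
4,3

3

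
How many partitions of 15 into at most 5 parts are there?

Counting exhaustively, 84 partitions satisfy the conditions.

84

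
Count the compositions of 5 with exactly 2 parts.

4

Equivalently, choose which 1 of the 4 gaps become plus signs: C(4,1) = 4.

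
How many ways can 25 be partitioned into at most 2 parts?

13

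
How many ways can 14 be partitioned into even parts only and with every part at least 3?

Listing the qualifying partitions of 14:
14
10,4
8,6
6,4,4
That's 4 in total.

4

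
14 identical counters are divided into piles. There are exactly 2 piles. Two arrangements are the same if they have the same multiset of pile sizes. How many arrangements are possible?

Enumerating:
13 + 1
12 + 2
11 + 3
10 + 4
9 + 5
8 + 6
7 + 7
That's 7 in total.

7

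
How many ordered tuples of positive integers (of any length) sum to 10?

The number of compositions of n is 2^(n−1); here 2^9 = 512.

512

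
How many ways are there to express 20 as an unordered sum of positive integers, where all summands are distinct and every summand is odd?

7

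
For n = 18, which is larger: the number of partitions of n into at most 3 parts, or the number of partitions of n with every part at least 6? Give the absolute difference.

31

Partitions of 18 into at most 3 parts: 37.
Partitions of 18 with every part at least 6: 6.
|37 − 6| = 31.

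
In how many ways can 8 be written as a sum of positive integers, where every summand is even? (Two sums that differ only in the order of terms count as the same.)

5

The partitions of 8 that satisfy the conditions:
8
2,6
4,4
2,2,4
2,2,2,2
Counting gives 5.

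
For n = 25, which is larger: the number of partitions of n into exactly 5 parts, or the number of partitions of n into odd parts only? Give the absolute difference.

Partitions of 25 into exactly 5 parts: 192.
Partitions of 25 into odd parts only: 142.
|192 − 142| = 50.

50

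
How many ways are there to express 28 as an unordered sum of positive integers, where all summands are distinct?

There are 222 such partitions.

222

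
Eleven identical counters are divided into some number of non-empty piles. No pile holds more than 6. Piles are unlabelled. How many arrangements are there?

44

A partial list (first 12 by largest part):
5 + 6
1 + 4 + 6
2 + 3 + 6
1 + 1 + 3 + 6
1 + 2 + 2 + 6
1 + 1 + 1 + 2 + 6
1 + 1 + 1 + 1 + 1 + 6
1 + 5 + 5
2 + 4 + 5
1 + 1 + 4 + 5
3 + 3 + 5
1 + 2 + 3 + 5
…and 32 more, for 44 total.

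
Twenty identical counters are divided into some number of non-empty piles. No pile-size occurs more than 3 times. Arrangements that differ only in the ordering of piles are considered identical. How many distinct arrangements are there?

320

Direct enumeration gives 320 partitions.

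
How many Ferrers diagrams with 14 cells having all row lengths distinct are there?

Listing the qualifying partitions of 14:
14
13+1
12+2
11+3
11+2+1
10+4
10+3+1
9+5
9+4+1
9+3+2
8+6
8+5+1
8+4+2
8+3+2+1
7+6+1
7+5+2
7+4+3
7+4+2+1
6+5+3
6+5+2+1
6+4+3+1
5+4+3+2

22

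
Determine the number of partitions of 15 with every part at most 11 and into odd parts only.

25

The partitions of 15 that satisfy the conditions:
11,3,1
11,1,1,1,1
9,5,1
9,3,3
9,3,1,1,1
9,1,1,1,1,1,1
7,7,1
7,5,3
7,5,1,1,1
7,3,3,1,1
7,3,1,1,1,1,1
7,1,1,1,1,1,1,1,1
5,5,5
5,5,3,1,1
5,5,1,1,1,1,1
5,3,3,3,1
5,3,3,1,1,1,1
5,3,1,1,1,1,1,1,1
5,1,1,1,1,1,1,1,1,1,1
3,3,3,3,3
3,3,3,3,1,1,1
3,3,3,1,1,1,1,1,1
3,3,1,1,1,1,1,1,1,1,1
3,1,1,1,1,1,1,1,1,1,1,1,1
1,1,1,1,1,1,1,1,1,1,1,1,1,1,1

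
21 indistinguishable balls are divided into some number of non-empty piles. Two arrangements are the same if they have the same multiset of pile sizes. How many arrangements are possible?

A full systematic count gives 792.

792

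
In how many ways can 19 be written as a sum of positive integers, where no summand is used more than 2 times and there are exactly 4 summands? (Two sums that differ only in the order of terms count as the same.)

A partial list (first 12 by largest part):
15 + 2 + 1 + 1
14 + 3 + 1 + 1
14 + 2 + 2 + 1
13 + 4 + 1 + 1
13 + 3 + 2 + 1
12 + 5 + 1 + 1
12 + 4 + 2 + 1
12 + 3 + 3 + 1
12 + 3 + 2 + 2
11 + 6 + 1 + 1
11 + 5 + 2 + 1
11 + 4 + 3 + 1
…and 36 more, for 48 total.

48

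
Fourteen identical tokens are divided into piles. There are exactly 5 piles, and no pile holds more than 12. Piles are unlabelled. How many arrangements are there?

Listing the qualifying partitions of 14:
10+1+1+1+1
9+2+1+1+1
8+3+1+1+1
8+2+2+1+1
7+4+1+1+1
7+3+2+1+1
7+2+2+2+1
6+5+1+1+1
6+4+2+1+1
6+3+3+1+1
6+3+2+2+1
6+2+2+2+2
5+5+2+1+1
5+4+3+1+1
5+4+2+2+1
5+3+3+2+1
5+3+2+2+2
4+4+4+1+1
4+4+3+2+1
4+4+2+2+2
4+3+3+3+1
4+3+3+2+2
3+3+3+3+2

23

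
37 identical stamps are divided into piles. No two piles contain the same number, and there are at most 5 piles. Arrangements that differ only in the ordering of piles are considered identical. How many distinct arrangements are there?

A full systematic count gives 595.

595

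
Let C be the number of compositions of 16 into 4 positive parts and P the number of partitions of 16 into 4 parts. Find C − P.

421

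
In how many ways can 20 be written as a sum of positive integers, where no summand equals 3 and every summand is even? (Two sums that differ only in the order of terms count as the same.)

42

A partial list (first 12 by largest part):
20
2+18
4+16
2+2+16
6+14
2+4+14
2+2+2+14
8+12
2+6+12
4+4+12
2+2+4+12
2+2+2+2+12
…and 30 more, for 42 total.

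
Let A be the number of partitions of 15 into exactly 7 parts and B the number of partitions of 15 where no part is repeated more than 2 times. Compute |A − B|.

49

Partitions of 15 into exactly 7 parts: 21.
Partitions of 15 where no part is repeated more than 2 times: 70.
|21 − 70| = 49.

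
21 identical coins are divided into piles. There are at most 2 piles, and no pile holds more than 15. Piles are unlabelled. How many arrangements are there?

5

Listing the qualifying partitions of 21:
15+6
14+7
13+8
12+9
11+10
That's 5 in total.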